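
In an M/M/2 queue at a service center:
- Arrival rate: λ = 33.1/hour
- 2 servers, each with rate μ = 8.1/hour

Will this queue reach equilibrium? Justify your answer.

Stability requires ρ = λ/(cμ) < 1
ρ = 33.1/(2 × 8.1) = 33.1/16.20 = 2.0432
Since 2.0432 ≥ 1, the system is UNSTABLE.
Need c > λ/μ = 33.1/8.1 = 4.09.
Minimum servers needed: c = 5.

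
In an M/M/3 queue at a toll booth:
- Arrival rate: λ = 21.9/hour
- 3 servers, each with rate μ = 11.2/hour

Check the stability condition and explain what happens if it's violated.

Stability requires ρ = λ/(cμ) < 1
ρ = 21.9/(3 × 11.2) = 21.9/33.60 = 0.6518
Since 0.6518 < 1, the system is STABLE.
The servers are busy 65.18% of the time.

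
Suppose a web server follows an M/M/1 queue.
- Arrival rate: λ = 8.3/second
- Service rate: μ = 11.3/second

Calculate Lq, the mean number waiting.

ρ = λ/μ = 8.3/11.3 = 0.7345
For M/M/1: Lq = λ²/(μ(μ-λ))
Lq = 68.89/(11.3 × 3.00)
Lq = 2.0322 requests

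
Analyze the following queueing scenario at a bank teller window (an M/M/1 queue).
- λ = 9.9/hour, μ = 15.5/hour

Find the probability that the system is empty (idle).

ρ = λ/μ = 9.9/15.5 = 0.6387
P(0) = 1 - ρ = 1 - 0.6387 = 0.3613
The server is idle 36.13% of the time.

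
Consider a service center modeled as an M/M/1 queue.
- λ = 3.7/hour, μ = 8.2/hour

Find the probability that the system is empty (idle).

ρ = λ/μ = 3.7/8.2 = 0.4512
P(0) = 1 - ρ = 1 - 0.4512 = 0.5488
The server is idle 54.88% of the time.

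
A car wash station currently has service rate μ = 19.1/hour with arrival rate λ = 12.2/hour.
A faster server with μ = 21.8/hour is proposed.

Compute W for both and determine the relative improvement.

System 1: ρ₁ = 12.2/19.1 = 0.6387, W₁ = 1/(19.1-12.2) = 0.14493
System 2: ρ₂ = 12.2/21.8 = 0.5596, W₂ = 1/(21.8-12.2) = 0.10417
Improvement: (W₁-W₂)/W₁ = (0.14493-0.10417)/0.14493 = 28.12%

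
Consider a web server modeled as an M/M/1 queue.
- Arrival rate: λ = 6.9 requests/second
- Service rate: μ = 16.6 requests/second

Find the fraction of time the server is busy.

Server utilization: ρ = λ/μ
ρ = 6.9/16.6 = 0.4157
The server is busy 41.57% of the time.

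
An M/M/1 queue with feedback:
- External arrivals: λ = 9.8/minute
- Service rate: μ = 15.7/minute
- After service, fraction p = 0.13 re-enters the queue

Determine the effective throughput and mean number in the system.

Effective arrival rate: λ_eff = λ/(1-p) = 9.8/(1-0.13) = 9.8/0.87 = 11.26437
ρ = λ_eff/μ = 11.26437/15.7 = 0.717476
L = ρ/(1-ρ) = 0.717476/(1-0.717476) = 2.5395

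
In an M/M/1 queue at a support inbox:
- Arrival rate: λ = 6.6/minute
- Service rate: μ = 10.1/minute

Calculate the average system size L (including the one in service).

ρ = λ/μ = 6.6/10.1 = 0.6535
For M/M/1: L = λ/(μ-λ)
L = 6.6/(10.1-6.6) = 6.6/3.50
L = 1.8857 emails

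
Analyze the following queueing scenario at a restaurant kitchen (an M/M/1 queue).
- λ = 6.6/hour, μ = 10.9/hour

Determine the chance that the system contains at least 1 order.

ρ = λ/μ = 6.6/10.9 = 0.6055
P(N ≥ n) = ρⁿ
P(N ≥ 1) = 0.6055^1
P(N ≥ 1) = 0.6055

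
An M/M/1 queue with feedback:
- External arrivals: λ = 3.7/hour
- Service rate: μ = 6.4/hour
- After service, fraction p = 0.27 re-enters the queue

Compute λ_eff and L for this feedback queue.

Effective arrival rate: λ_eff = λ/(1-p) = 3.7/(1-0.27) = 3.7/0.73 = 5.06849
ρ = λ_eff/μ = 5.06849/6.4 = 0.791952
L = ρ/(1-ρ) = 0.791952/(1-0.791952) = 3.8066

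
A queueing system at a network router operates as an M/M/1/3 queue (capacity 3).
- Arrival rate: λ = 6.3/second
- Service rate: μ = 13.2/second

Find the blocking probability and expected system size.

ρ = λ/μ = 6.3/13.2 = 0.47727
P₀ = (1-ρ)/(1-ρ^(K+1)) = (1-0.47727)/(1-0.47727^4) = 0.5227/0.9481 = 0.5513
P_K = P₀×ρ^K = 0.55134 × 0.47727^3 = 0.55134 × 0.10872 = 0.05994
Blocking probability P_3 = 0.05994 (5.99%)
L = ρ[1 - (K+1)ρ^K + Kρ^(K+1)] / [(1-ρ)(1-ρ^(K+1))]
L = 0.47727 × (1 - 4×0.10872 + 3×0.051887) / ((1 - 0.47727) × (1 - 0.051887)) = 0.6941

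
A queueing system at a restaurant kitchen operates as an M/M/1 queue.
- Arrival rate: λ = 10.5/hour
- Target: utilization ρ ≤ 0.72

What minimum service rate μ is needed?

ρ = λ/μ, so μ = λ/ρ
μ ≥ 10.5/0.72 = 14.5833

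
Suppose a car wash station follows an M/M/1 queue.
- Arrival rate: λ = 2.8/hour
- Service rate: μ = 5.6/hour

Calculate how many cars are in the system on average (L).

ρ = λ/μ = 2.8/5.6 = 0.5000
For M/M/1: L = λ/(μ-λ)
L = 2.8/(5.6-2.8) = 2.8/2.80
L = 1.0000 cars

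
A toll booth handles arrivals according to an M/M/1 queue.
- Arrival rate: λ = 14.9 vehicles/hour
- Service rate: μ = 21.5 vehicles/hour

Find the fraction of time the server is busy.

Server utilization: ρ = λ/μ
ρ = 14.9/21.5 = 0.6930
The server is busy 69.30% of the time.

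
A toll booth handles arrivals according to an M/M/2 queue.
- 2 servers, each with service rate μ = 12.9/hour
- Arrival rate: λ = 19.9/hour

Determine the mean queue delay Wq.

Traffic intensity: ρ = λ/(cμ) = 19.9/(2×12.9) = 0.7713
Since ρ = 0.7713 < 1, system is stable.
Offered load a = λ/μ = cρ = 19.9/12.9 = 1.5426
P₀ = [ Σₙ₌₀^1 aⁿ/n! + a^2/(2!(1-ρ)) ]⁻¹
Σ = a^0/0! + a^1/1! = 1.0000 + 1.5426 = 2.5426
a^2/(2!(1-ρ)) = 2.3797/(2 × 0.22868) = 5.2031
P₀ = 1/(2.5426 + 5.2031) = 0.1291
Lq = P₀·a^2·ρ / (2!(1-ρ)²) = 0.129103 × 2.37972 × 0.771318 / (2 × 0.0522955) = 2.2657
Wq = Lq/λ = 2.2657/19.9 = 0.1139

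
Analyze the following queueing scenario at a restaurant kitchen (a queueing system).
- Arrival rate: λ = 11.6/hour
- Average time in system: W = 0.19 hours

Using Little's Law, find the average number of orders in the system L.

Little's Law: L = λW
L = 11.6 × 0.19 = 2.2040 orders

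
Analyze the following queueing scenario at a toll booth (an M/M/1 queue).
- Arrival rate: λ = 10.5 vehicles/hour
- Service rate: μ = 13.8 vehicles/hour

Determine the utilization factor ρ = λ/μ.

Server utilization: ρ = λ/μ
ρ = 10.5/13.8 = 0.7609
The server is busy 76.09% of the time.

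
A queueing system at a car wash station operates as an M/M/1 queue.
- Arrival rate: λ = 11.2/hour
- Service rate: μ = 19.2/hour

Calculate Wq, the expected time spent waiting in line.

First, compute utilization: ρ = λ/μ = 11.2/19.2 = 0.5833
For M/M/1: Wq = λ/(μ(μ-λ))
Wq = 11.2/(19.2 × (19.2-11.2))
Wq = 11.2/(19.2 × 8.00)
Wq = 0.07292 hours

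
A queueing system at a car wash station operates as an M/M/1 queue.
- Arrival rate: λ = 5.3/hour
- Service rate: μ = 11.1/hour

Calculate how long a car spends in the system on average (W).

First, compute utilization: ρ = λ/μ = 5.3/11.1 = 0.4775
For M/M/1: W = 1/(μ-λ)
W = 1/(11.1-5.3) = 1/5.80
W = 0.1724 hours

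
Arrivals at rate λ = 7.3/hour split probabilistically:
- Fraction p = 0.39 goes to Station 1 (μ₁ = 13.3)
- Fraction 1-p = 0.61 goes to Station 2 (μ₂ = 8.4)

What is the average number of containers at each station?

Effective rates: λ₁ = 7.3×0.39 = 2.847, λ₂ = 7.3×0.61 = 4.453
Station 1: ρ₁ = 2.847/13.3 = 0.2141, L₁ = ρ₁/(1-ρ₁) = 0.2141/(1-0.2141) = 0.2724
Station 2: ρ₂ = 4.453/8.4 = 0.53012, L₂ = ρ₂/(1-ρ₂) = 0.53012/(1-0.53012) = 1.1282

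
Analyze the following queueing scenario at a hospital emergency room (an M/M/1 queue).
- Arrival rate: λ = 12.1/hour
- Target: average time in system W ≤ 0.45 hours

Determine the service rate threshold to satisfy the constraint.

For M/M/1: W = 1/(μ-λ)
Need W ≤ 0.45, so 1/(μ-λ) ≤ 0.45
μ - λ ≥ 1/0.45 = 2.2222
μ ≥ 12.1 + 2.2222 = 14.3222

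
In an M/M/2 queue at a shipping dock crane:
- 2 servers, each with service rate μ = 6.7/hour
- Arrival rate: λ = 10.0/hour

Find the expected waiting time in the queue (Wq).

Traffic intensity: ρ = λ/(cμ) = 10.0/(2×6.7) = 0.7463
Since ρ = 0.7463 < 1, system is stable.
Offered load a = λ/μ = cρ = 10.0/6.7 = 1.4925
P₀ = [ Σₙ₌₀^1 aⁿ/n! + a^2/(2!(1-ρ)) ]⁻¹
Σ = a^0/0! + a^1/1! = 1.0000 + 1.4925 = 2.4925
a^2/(2!(1-ρ)) = 2.22767/(2 × 0.253731) = 4.3898
P₀ = 1/(2.4925 + 4.3898) = 0.1453
Lq = P₀·a^2·ρ / (2!(1-ρ)²) = 0.14530 × 2.2277 × 0.74627 / (2 × 0.064380) = 1.8760
Wq = Lq/λ = 1.8760/10.0 = 0.1876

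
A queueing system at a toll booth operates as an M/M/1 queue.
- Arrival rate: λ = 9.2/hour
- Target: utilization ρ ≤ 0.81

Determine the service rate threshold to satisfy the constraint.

ρ = λ/μ, so μ = λ/ρ
μ ≥ 9.2/0.81 = 11.3580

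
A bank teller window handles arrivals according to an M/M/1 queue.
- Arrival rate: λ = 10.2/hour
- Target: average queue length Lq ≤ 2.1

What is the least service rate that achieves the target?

For M/M/1: Lq = λ²/(μ(μ-λ))
Need Lq ≤ 2.1, i.e. μ(μ-λ) ≥ λ²/2.1
μ² - 10.2μ - 104.04/2.1 ≥ 0  →  μ² - 10.2μ - 49.54286 ≥ 0
Quadratic formula (positive root): μ = [λ + √(λ² + 4×49.54286)]/2
Discriminant: 104.04 + 4×49.54286 = 302.2114, √302.2114 = 17.3842
μ ≥ (10.2 + 17.3842)/2 = 13.7921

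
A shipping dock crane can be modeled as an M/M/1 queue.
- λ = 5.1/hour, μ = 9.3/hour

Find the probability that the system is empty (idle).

ρ = λ/μ = 5.1/9.3 = 0.5484
P(0) = 1 - ρ = 1 - 0.5484 = 0.4516
The server is idle 45.16% of the time.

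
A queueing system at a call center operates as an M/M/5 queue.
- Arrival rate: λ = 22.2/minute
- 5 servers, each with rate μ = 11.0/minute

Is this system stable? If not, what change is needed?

Stability requires ρ = λ/(cμ) < 1
ρ = 22.2/(5 × 11.0) = 22.2/55.00 = 0.4036
Since 0.4036 < 1, the system is STABLE.
The servers are busy 40.36% of the time.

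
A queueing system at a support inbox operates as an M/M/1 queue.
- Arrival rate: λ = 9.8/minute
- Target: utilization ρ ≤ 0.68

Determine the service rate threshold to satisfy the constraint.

ρ = λ/μ, so μ = λ/ρ
μ ≥ 9.8/0.68 = 14.4118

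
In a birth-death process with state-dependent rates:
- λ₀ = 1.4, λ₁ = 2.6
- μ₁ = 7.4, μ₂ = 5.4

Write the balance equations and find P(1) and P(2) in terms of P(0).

Balance equations:
State 0: λ₀P₀ = μ₁P₁ → P₁ = (λ₀/μ₁)P₀ = (1.4/7.4)P₀ = 0.1892P₀
State 1: P₂ = (λ₀λ₁)/(μ₁μ₂)P₀ = (1.4×2.6)/(7.4×5.4)P₀ = 0.09109P₀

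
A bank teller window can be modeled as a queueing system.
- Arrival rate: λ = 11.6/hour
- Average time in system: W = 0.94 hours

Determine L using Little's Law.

Little's Law: L = λW
L = 11.6 × 0.94 = 10.9040 transactions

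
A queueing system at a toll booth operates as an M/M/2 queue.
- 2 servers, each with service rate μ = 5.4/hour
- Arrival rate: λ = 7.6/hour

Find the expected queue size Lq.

Traffic intensity: ρ = λ/(cμ) = 7.6/(2×5.4) = 0.7037
Since ρ = 0.7037 < 1, system is stable.
Offered load a = λ/μ = cρ = 7.6/5.4 = 1.4074
P₀ = [ Σₙ₌₀^1 aⁿ/n! + a^2/(2!(1-ρ)) ]⁻¹
Σ = a^0/0! + a^1/1! = 1.0000 + 1.4074 = 2.4074
a^2/(2!(1-ρ)) = 1.9808/(2 × 0.2963) = 3.3426
P₀ = 1/(2.4074 + 3.3426) = 0.1739
Lq = P₀·a^2·ρ / (2!(1-ρ)²) = 0.1739 × 1.9808 × 0.7037 / (2 × 0.08779) = 1.3806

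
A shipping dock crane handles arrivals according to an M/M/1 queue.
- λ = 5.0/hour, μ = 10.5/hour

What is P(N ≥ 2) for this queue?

ρ = λ/μ = 5.0/10.5 = 0.4762
P(N ≥ n) = ρⁿ
P(N ≥ 2) = 0.4762^2
P(N ≥ 2) = 0.2268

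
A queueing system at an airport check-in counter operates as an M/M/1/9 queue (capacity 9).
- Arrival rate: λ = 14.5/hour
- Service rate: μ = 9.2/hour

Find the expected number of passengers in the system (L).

ρ = λ/μ = 14.5/9.2 = 1.5761
P₀ = (1-ρ)/(1-ρ^(K+1)) = (1-1.5761)/(1-1.5761^10) = -0.5761/-93.5884 = 0.006156
P_K = P₀×ρ^K = 0.006156 × 1.5761^9 = 0.006156 × 60.0142 = 0.3694
L = ρ[1 - (K+1)ρ^K + Kρ^(K+1)] / [(1-ρ)(1-ρ^(K+1))]
L = 1.5761 × (1 - 10×60.0142 + 9×94.5884) / ((1 - 1.5761) × (1 - 94.5884)) = 7.3710 passengers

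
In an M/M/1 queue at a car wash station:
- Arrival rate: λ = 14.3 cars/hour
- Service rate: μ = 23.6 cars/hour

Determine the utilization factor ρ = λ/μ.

Server utilization: ρ = λ/μ
ρ = 14.3/23.6 = 0.6059
The server is busy 60.59% of the time.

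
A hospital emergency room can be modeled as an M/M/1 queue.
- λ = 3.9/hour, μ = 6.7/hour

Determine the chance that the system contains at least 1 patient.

ρ = λ/μ = 3.9/6.7 = 0.5821
P(N ≥ n) = ρⁿ
P(N ≥ 1) = 0.5821^1
P(N ≥ 1) = 0.5821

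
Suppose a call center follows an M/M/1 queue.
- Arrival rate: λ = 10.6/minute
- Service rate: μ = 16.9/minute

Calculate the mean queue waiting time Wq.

First, compute utilization: ρ = λ/μ = 10.6/16.9 = 0.6272
For M/M/1: Wq = λ/(μ(μ-λ))
Wq = 10.6/(16.9 × (16.9-10.6))
Wq = 10.6/(16.9 × 6.30)
Wq = 0.09956 minutes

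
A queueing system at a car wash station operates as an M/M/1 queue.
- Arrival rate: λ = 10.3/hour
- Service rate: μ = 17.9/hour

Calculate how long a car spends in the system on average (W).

First, compute utilization: ρ = λ/μ = 10.3/17.9 = 0.5754
For M/M/1: W = 1/(μ-λ)
W = 1/(17.9-10.3) = 1/7.60
W = 0.1316 hours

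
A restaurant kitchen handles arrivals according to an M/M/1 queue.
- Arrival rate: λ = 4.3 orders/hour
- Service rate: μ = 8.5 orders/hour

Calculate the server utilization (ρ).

Server utilization: ρ = λ/μ
ρ = 4.3/8.5 = 0.5059
The server is busy 50.59% of the time.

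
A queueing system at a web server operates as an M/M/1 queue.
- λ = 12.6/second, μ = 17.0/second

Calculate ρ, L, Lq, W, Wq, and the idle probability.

Step 1: ρ = λ/μ = 12.6/17.0 = 0.7412
Step 2: L = λ/(μ-λ) = 12.6/4.40 = 2.8636
Step 3: Lq = λ²/(μ(μ-λ)) = 158.76/(17.0×4.40) = 2.1225
Step 4: W = 1/(μ-λ) = 1/4.40 = 0.22727
Step 5: Wq = λ/(μ(μ-λ)) = 12.6/(17.0×4.40) = 0.1684
Step 6: P(0) = 1-ρ = 0.2588
Verify: L = λW = 12.6×0.22727 = 2.8636 ✔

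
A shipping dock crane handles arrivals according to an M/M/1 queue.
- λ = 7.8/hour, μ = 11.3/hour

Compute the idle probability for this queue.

ρ = λ/μ = 7.8/11.3 = 0.6903
P(0) = 1 - ρ = 1 - 0.6903 = 0.3097
The server is idle 30.97% of the time.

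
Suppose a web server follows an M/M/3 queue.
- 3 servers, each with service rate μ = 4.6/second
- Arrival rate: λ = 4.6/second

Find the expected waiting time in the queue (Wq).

Traffic intensity: ρ = λ/(cμ) = 4.6/(3×4.6) = 0.3333
Since ρ = 0.3333 < 1, system is stable.
Offered load a = λ/μ = cρ = 4.6/4.6 = 1.0000
P₀ = [ Σₙ₌₀^2 aⁿ/n! + a^3/(3!(1-ρ)) ]⁻¹
Σ = a^0/0! + a^1/1! + a^2/2! = 1.0000 + 1.0000 + 0.5000 = 2.5000
a^3/(3!(1-ρ)) = 1.0000/(6 × 0.6667) = 0.2500
P₀ = 1/(2.5000 + 0.2500) = 0.3636
Lq = P₀·a^3·ρ / (3!(1-ρ)²) = 0.3636 × 1.0000 × 0.3333 / (6 × 0.4444) = 0.04545
Wq = Lq/λ = 0.0454545/4.6 = 0.009881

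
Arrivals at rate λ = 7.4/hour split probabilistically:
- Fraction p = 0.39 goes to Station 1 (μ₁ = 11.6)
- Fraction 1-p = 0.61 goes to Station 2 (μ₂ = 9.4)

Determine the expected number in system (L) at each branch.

Effective rates: λ₁ = 7.4×0.39 = 2.886, λ₂ = 7.4×0.61 = 4.514
Station 1: ρ₁ = 2.886/11.6 = 0.2488, L₁ = ρ₁/(1-ρ₁) = 0.2488/(1-0.2488) = 0.3312
Station 2: ρ₂ = 4.514/9.4 = 0.48021, L₂ = ρ₂/(1-ρ₂) = 0.48021/(1-0.48021) = 0.9239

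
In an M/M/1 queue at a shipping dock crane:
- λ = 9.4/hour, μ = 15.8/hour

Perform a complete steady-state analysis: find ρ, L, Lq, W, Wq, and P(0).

Step 1: ρ = λ/μ = 9.4/15.8 = 0.5949
Step 2: L = λ/(μ-λ) = 9.4/6.40 = 1.4688
Step 3: Lq = λ²/(μ(μ-λ)) = 88.36/(15.8×6.40) = 0.8738
Step 4: W = 1/(μ-λ) = 1/6.40 = 0.15625
Step 5: Wq = λ/(μ(μ-λ)) = 9.4/(15.8×6.40) = 0.09296
Step 6: P(0) = 1-ρ = 0.4051
Verify: L = λW = 9.4×0.15625 = 1.4688 ✔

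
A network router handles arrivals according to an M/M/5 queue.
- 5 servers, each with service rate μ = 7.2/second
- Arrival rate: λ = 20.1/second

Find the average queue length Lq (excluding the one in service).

Traffic intensity: ρ = λ/(cμ) = 20.1/(5×7.2) = 0.5583
Since ρ = 0.5583 < 1, system is stable.
Offered load a = λ/μ = cρ = 20.1/7.2 = 2.7917
P₀ = [ Σₙ₌₀^4 aⁿ/n! + a^5/(5!(1-ρ)) ]⁻¹
Σ = a^0/0! + a^1/1! + a^2/2! + a^3/3! + a^4/4! = 1.0000 + 2.7917 + 3.8967 + 3.6261 + 2.5307 = 13.8452
a^5/(5!(1-ρ)) = 169.5578/(120 × 0.44167) = 3.1992
P₀ = 1/(13.8452 + 3.1992) = 0.05867
Lq = P₀·a^5·ρ / (5!(1-ρ)²) = 0.058670 × 169.5578 × 0.55833 / (120 × 0.19507) = 0.2373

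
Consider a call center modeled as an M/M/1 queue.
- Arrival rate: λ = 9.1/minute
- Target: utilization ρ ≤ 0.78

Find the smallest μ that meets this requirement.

ρ = λ/μ, so μ = λ/ρ
μ ≥ 9.1/0.78 = 11.6667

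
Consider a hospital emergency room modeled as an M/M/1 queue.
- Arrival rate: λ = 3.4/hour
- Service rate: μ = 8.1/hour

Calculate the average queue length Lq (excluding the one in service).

ρ = λ/μ = 3.4/8.1 = 0.4198
For M/M/1: Lq = λ²/(μ(μ-λ))
Lq = 11.56/(8.1 × 4.70)
Lq = 0.3037 patients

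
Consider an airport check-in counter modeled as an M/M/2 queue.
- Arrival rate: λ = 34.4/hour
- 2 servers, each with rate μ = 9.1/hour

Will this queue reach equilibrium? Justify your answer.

Stability requires ρ = λ/(cμ) < 1
ρ = 34.4/(2 × 9.1) = 34.4/18.20 = 1.8901
Since 1.8901 ≥ 1, the system is UNSTABLE.
Need c > λ/μ = 34.4/9.1 = 3.78.
Minimum servers needed: c = 4.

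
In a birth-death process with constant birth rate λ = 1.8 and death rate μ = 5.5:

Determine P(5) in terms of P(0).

For constant rates: P(n)/P(0) = (λ/μ)^n
P(5)/P(0) = (1.8/5.5)^5 = 0.32727^5 = 0.003754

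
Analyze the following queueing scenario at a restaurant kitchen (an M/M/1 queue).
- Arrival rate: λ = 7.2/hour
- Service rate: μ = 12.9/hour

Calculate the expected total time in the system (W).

First, compute utilization: ρ = λ/μ = 7.2/12.9 = 0.5581
For M/M/1: W = 1/(μ-λ)
W = 1/(12.9-7.2) = 1/5.70
W = 0.1754 hours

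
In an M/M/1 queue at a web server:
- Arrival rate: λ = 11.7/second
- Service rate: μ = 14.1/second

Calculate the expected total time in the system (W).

First, compute utilization: ρ = λ/μ = 11.7/14.1 = 0.8298
For M/M/1: W = 1/(μ-λ)
W = 1/(14.1-11.7) = 1/2.40
W = 0.4167 seconds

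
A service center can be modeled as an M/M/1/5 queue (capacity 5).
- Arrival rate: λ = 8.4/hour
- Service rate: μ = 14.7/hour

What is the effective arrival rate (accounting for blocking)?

ρ = λ/μ = 8.4/14.7 = 0.57143
P₀ = (1-ρ)/(1-ρ^(K+1)) = (1-0.57143)/(1-0.57143^6) = 0.42857/0.96518 = 0.4440
P_K = P₀×ρ^K = 0.4440 × 0.57143^5 = 0.4440 × 0.06093 = 0.02705
λ_eff = λ(1-P_K) = 8.4 × (1 - 0.02705) = 8.4 × 0.97295 = 8.1728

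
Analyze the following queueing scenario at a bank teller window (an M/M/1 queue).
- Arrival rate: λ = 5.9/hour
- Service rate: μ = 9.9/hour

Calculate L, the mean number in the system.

ρ = λ/μ = 5.9/9.9 = 0.5960
For M/M/1: L = λ/(μ-λ)
L = 5.9/(9.9-5.9) = 5.9/4.00
L = 1.4750 transactions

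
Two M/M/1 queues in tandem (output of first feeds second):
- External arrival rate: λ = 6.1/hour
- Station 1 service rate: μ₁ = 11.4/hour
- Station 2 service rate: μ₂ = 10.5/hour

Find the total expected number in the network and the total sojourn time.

By Jackson's theorem, each station behaves as independent M/M/1.
Station 1: ρ₁ = 6.1/11.4 = 0.5351, L₁ = ρ₁/(1-ρ₁) = λ/(μ₁-λ) = 6.1/5.30 = 1.1509
Station 2: ρ₂ = 6.1/10.5 = 0.5810, L₂ = ρ₂/(1-ρ₂) = λ/(μ₂-λ) = 6.1/4.40 = 1.3864
Total: L = L₁ + L₂ = 1.1509 + 1.3864 = 2.5373
W = L/λ = 2.5373/6.1 = 0.4160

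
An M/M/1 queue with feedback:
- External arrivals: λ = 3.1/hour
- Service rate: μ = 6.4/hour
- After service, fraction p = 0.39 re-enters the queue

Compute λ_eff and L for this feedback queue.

Effective arrival rate: λ_eff = λ/(1-p) = 3.1/(1-0.39) = 3.1/0.61 = 5.081967
ρ = λ_eff/μ = 5.081967/6.4 = 0.794057
L = ρ/(1-ρ) = 0.794057/(1-0.794057) = 3.8557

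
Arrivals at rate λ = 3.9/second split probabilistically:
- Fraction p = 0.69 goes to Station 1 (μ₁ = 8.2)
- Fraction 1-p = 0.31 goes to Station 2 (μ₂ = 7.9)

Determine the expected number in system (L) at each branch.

Effective rates: λ₁ = 3.9×0.69 = 2.691, λ₂ = 3.9×0.31 = 1.209
Station 1: ρ₁ = 2.691/8.2 = 0.3282, L₁ = ρ₁/(1-ρ₁) = 0.3282/(1-0.3282) = 0.4885
Station 2: ρ₂ = 1.209/7.9 = 0.15304, L₂ = ρ₂/(1-ρ₂) = 0.15304/(1-0.15304) = 0.1807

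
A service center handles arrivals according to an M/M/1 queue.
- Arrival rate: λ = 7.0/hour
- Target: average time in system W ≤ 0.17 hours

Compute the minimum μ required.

For M/M/1: W = 1/(μ-λ)
Need W ≤ 0.17, so 1/(μ-λ) ≤ 0.17
μ - λ ≥ 1/0.17 = 5.8824
μ ≥ 7.0 + 5.8824 = 12.8824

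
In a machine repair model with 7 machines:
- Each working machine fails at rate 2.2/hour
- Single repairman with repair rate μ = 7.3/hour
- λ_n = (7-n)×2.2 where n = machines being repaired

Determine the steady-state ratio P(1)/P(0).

P(1)/P(0) = ∏_{i=0}^{1-1} λ_i/μ_{i+1}
= (7-0)×2.2/7.3
= 2.1096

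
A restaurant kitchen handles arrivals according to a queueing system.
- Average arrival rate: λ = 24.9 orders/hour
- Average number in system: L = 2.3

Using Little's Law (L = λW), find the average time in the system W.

Little's Law: L = λW, so W = L/λ
W = 2.3/24.9 = 0.09237 hours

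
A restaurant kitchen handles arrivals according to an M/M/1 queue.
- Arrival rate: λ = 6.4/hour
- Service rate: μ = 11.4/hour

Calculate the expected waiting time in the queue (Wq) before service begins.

First, compute utilization: ρ = λ/μ = 6.4/11.4 = 0.5614
For M/M/1: Wq = λ/(μ(μ-λ))
Wq = 6.4/(11.4 × (11.4-6.4))
Wq = 6.4/(11.4 × 5.00)
Wq = 0.1123 hours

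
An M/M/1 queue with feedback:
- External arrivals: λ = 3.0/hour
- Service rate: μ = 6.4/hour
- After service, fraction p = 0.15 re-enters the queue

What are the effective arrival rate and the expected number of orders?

Effective arrival rate: λ_eff = λ/(1-p) = 3.0/(1-0.15) = 3.0/0.85 = 3.5294
ρ = λ_eff/μ = 3.5294/6.4 = 0.55147
L = ρ/(1-ρ) = 0.55147/(1-0.55147) = 1.2295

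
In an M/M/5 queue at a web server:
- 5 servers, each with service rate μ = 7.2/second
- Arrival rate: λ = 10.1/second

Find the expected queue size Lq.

Traffic intensity: ρ = λ/(cμ) = 10.1/(5×7.2) = 0.2806
Since ρ = 0.2806 < 1, system is stable.
Offered load a = λ/μ = cρ = 10.1/7.2 = 1.4028
P₀ = [ Σₙ₌₀^4 aⁿ/n! + a^5/(5!(1-ρ)) ]⁻¹
Σ = a^0/0! + a^1/1! + a^2/2! + a^3/3! + a^4/4! = 1.0000 + 1.4028 + 0.9839 + 0.4601 + 0.1613 = 4.0081
a^5/(5!(1-ρ)) = 5.4318/(120 × 0.7194) = 0.06292
P₀ = 1/(4.0081 + 0.06292) = 0.2456
Lq = P₀·a^5·ρ / (5!(1-ρ)²) = 0.2456 × 5.4318 × 0.2806 / (120 × 0.5176) = 0.006027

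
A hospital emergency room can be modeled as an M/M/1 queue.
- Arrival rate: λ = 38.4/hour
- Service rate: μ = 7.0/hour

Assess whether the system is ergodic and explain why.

Stability requires ρ = λ/(cμ) < 1
ρ = 38.4/(1 × 7.0) = 38.4/7.00 = 5.4857
Since 5.4857 ≥ 1, the system is UNSTABLE.
Queue grows without bound. Need μ > λ = 38.4.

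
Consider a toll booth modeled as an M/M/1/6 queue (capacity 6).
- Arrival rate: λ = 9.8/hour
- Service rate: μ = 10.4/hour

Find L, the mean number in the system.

ρ = λ/μ = 9.8/10.4 = 0.9423
P₀ = (1-ρ)/(1-ρ^(K+1)) = (1-0.9423)/(1-0.9423^7) = 0.057700/0.34033 = 0.1695
P_K = P₀×ρ^K = 0.1695 × 0.9423^6 = 0.1695 × 0.7001 = 0.1187
L = ρ[1 - (K+1)ρ^K + Kρ^(K+1)] / [(1-ρ)(1-ρ^(K+1))]
L = 0.9423 × (1 - 7×0.7000598 + 6×0.6596664) / ((1 - 0.9423) × (1 - 0.6596664)) = 2.7630 vehicles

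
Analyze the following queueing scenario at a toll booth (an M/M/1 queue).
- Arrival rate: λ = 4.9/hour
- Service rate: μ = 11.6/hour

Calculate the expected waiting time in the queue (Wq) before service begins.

First, compute utilization: ρ = λ/μ = 4.9/11.6 = 0.4224
For M/M/1: Wq = λ/(μ(μ-λ))
Wq = 4.9/(11.6 × (11.6-4.9))
Wq = 4.9/(11.6 × 6.70)
Wq = 0.06305 hours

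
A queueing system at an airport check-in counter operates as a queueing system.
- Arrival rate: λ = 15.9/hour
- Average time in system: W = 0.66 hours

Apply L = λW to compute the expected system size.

Little's Law: L = λW
L = 15.9 × 0.66 = 10.4940 passengers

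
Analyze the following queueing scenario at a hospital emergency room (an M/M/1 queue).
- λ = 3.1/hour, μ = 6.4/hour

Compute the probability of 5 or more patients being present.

ρ = λ/μ = 3.1/6.4 = 0.48438
P(N ≥ n) = ρⁿ
P(N ≥ 5) = 0.48438^5
P(N ≥ 5) = 0.02666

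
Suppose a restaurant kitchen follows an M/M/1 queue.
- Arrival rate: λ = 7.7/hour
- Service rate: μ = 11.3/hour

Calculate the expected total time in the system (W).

First, compute utilization: ρ = λ/μ = 7.7/11.3 = 0.6814
For M/M/1: W = 1/(μ-λ)
W = 1/(11.3-7.7) = 1/3.60
W = 0.2778 hours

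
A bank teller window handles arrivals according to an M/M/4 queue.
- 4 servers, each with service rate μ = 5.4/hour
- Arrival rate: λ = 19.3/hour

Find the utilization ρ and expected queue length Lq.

Traffic intensity: ρ = λ/(cμ) = 19.3/(4×5.4) = 0.8935
Since ρ = 0.8935 < 1, system is stable.
Offered load a = λ/μ = cρ = 19.3/5.4 = 3.5741
P₀ = [ Σₙ₌₀^3 aⁿ/n! + a^4/(4!(1-ρ)) ]⁻¹
Σ = a^0/0! + a^1/1! + a^2/2! + a^3/3! = 1.0000 + 3.5741 + 6.3870 + 7.6092 = 18.5703
a^4/(4!(1-ρ)) = 163.1752/(24 × 0.1064815) = 63.8512
P₀ = 1/(18.5703 + 63.8512) = 0.01213
Lq = P₀·a^4·ρ / (4!(1-ρ)²) = 0.0121328 × 163.1752 × 0.893519 / (24 × 0.0113383) = 6.5007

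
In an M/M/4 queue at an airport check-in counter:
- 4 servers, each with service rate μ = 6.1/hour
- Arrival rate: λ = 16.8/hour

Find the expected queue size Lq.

Traffic intensity: ρ = λ/(cμ) = 16.8/(4×6.1) = 0.6885
Since ρ = 0.6885 < 1, system is stable.
Offered load a = λ/μ = cρ = 16.8/6.1 = 2.7541
P₀ = [ Σₙ₌₀^3 aⁿ/n! + a^4/(4!(1-ρ)) ]⁻¹
Σ = a^0/0! + a^1/1! + a^2/2! + a^3/3! = 1.0000 + 2.7541 + 3.7925 + 3.4817 = 11.0283
a^4/(4!(1-ρ)) = 57.5331/(24 × 0.311475) = 7.6963
P₀ = 1/(11.0283 + 7.6963) = 0.05341
Lq = P₀·a^4·ρ / (4!(1-ρ)²) = 0.05341 × 57.5331 × 0.6885 / (24 × 0.09702) = 0.9086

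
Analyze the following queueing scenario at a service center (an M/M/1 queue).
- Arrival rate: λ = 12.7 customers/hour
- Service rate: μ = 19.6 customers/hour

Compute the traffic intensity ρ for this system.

Server utilization: ρ = λ/μ
ρ = 12.7/19.6 = 0.6480
The server is busy 64.80% of the time.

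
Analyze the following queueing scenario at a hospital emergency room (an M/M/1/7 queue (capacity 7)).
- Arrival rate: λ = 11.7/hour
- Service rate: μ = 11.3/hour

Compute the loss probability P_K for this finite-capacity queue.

ρ = λ/μ = 11.7/11.3 = 1.0354
P₀ = (1-ρ)/(1-ρ^(K+1)) = (1-1.0354)/(1-1.0354^8) = -0.03540/-0.3209 = 0.1103
P_K = P₀×ρ^K = 0.1103 × 1.0354^7 = 0.1103 × 1.2757 = 0.1407
Blocking probability = 14.07%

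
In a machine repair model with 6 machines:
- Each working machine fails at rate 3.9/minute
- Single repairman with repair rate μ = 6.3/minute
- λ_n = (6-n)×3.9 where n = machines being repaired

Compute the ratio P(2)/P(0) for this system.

P(2)/P(0) = ∏_{i=0}^{2-1} λ_i/μ_{i+1}
= (6-0)×3.9/6.3 × (6-1)×3.9/6.3
= 11.4966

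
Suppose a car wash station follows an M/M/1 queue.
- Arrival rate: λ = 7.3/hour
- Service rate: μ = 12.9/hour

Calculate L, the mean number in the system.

ρ = λ/μ = 7.3/12.9 = 0.5659
For M/M/1: L = λ/(μ-λ)
L = 7.3/(12.9-7.3) = 7.3/5.60
L = 1.3036 cars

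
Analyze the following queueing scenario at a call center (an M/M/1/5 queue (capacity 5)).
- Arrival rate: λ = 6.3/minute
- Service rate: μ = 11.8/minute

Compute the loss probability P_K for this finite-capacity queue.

ρ = λ/μ = 6.3/11.8 = 0.5339
P₀ = (1-ρ)/(1-ρ^(K+1)) = (1-0.5339)/(1-0.5339^6) = 0.4661/0.9768 = 0.4772
P_K = P₀×ρ^K = 0.4772 × 0.5339^5 = 0.4772 × 0.04338 = 0.02070
Blocking probability = 2.07%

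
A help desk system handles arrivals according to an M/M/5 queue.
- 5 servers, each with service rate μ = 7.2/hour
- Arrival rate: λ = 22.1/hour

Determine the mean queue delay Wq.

Traffic intensity: ρ = λ/(cμ) = 22.1/(5×7.2) = 0.6139
Since ρ = 0.6139 < 1, system is stable.
Offered load a = λ/μ = cρ = 22.1/7.2 = 3.0694
P₀ = [ Σₙ₌₀^4 aⁿ/n! + a^5/(5!(1-ρ)) ]⁻¹
Σ = a^0/0! + a^1/1! + a^2/2! + a^3/3! + a^4/4! = 1.00000 + 3.06944 + 4.71074 + 4.81979 + 3.69852 = 17.2985
a^5/(5!(1-ρ)) = 272.4576/(120 × 0.38611) = 5.8804
P₀ = 1/(17.2985 + 5.8804) = 0.04314
Lq = P₀·a^5·ρ / (5!(1-ρ)²) = 0.043143 × 272.4576 × 0.61389 / (120 × 0.14908) = 0.4034
Wq = Lq/λ = 0.4034/22.1 = 0.01825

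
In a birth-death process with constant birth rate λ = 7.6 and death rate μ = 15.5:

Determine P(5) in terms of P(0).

For constant rates: P(n)/P(0) = (λ/μ)^n
P(5)/P(0) = (7.6/15.5)^5 = 0.49032^5 = 0.02834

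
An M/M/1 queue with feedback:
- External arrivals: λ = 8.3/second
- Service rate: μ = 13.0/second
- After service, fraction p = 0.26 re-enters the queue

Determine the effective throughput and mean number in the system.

Effective arrival rate: λ_eff = λ/(1-p) = 8.3/(1-0.26) = 8.3/0.74 = 11.21622
ρ = λ_eff/μ = 11.21622/13.0 = 0.862786
L = ρ/(1-ρ) = 0.862786/(1-0.862786) = 6.2879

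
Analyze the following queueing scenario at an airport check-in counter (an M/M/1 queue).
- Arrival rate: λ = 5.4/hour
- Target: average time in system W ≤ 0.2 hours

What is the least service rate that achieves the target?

For M/M/1: W = 1/(μ-λ)
Need W ≤ 0.2, so 1/(μ-λ) ≤ 0.2
μ - λ ≥ 1/0.2 = 5.0000
μ ≥ 5.4 + 5.0000 = 10.4000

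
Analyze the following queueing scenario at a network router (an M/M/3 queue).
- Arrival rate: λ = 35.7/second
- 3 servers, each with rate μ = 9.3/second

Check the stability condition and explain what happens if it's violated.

Stability requires ρ = λ/(cμ) < 1
ρ = 35.7/(3 × 9.3) = 35.7/27.90 = 1.2796
Since 1.2796 ≥ 1, the system is UNSTABLE.
Need c > λ/μ = 35.7/9.3 = 3.84.
Minimum servers needed: c = 4.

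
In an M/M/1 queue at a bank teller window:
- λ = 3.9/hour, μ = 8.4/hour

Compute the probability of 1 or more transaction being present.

ρ = λ/μ = 3.9/8.4 = 0.4643
P(N ≥ n) = ρⁿ
P(N ≥ 1) = 0.4643^1
P(N ≥ 1) = 0.4643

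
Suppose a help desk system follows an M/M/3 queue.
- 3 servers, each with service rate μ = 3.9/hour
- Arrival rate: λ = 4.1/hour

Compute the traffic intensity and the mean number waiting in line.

Traffic intensity: ρ = λ/(cμ) = 4.1/(3×3.9) = 0.3504
Since ρ = 0.3504 < 1, system is stable.
Offered load a = λ/μ = cρ = 4.1/3.9 = 1.0513
P₀ = [ Σₙ₌₀^2 aⁿ/n! + a^3/(3!(1-ρ)) ]⁻¹
Σ = a^0/0! + a^1/1! + a^2/2! = 1.0000 + 1.0513 + 0.5526 = 2.6039
a^3/(3!(1-ρ)) = 1.1619/(6 × 0.6496) = 0.2981
P₀ = 1/(2.6039 + 0.2981) = 0.3446
Lq = P₀·a^3·ρ / (3!(1-ρ)²) = 0.3446 × 1.1619 × 0.3504 / (6 × 0.4219) = 0.05542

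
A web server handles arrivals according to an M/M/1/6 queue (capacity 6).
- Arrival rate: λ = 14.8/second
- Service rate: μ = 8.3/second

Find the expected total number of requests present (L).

ρ = λ/μ = 14.8/8.3 = 1.78313
P₀ = (1-ρ)/(1-ρ^(K+1)) = (1-1.78313)/(1-1.78313^7) = -0.7831/-56.3167 = 0.01391
P_K = P₀×ρ^K = 0.013906 × 1.78313^6 = 0.013906 × 32.1439 = 0.4470
L = ρ[1 - (K+1)ρ^K + Kρ^(K+1)] / [(1-ρ)(1-ρ^(K+1))]
L = 1.78313 × (1 - 7×32.1439 + 6×57.3167) / ((1 - 1.78313) × (1 - 57.3167)) = 4.8474 requests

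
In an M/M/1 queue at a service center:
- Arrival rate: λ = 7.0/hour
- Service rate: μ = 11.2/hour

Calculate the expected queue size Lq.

ρ = λ/μ = 7.0/11.2 = 0.6250
For M/M/1: Lq = λ²/(μ(μ-λ))
Lq = 49.00/(11.2 × 4.20)
Lq = 1.0417 customers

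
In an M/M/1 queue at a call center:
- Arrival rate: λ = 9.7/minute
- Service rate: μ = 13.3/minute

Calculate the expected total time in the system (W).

First, compute utilization: ρ = λ/μ = 9.7/13.3 = 0.7293
For M/M/1: W = 1/(μ-λ)
W = 1/(13.3-9.7) = 1/3.60
W = 0.2778 minutes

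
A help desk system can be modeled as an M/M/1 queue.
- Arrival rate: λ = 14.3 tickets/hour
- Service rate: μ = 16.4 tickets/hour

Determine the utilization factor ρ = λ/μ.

Server utilization: ρ = λ/μ
ρ = 14.3/16.4 = 0.8720
The server is busy 87.20% of the time.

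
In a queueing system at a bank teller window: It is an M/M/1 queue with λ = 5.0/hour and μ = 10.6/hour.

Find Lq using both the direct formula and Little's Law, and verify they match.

Method 1 (direct): Lq = λ²/(μ(μ-λ)) = 25.00/(10.6 × 5.60) = 0.4212

Method 2 (Little's Law):
W = 1/(μ-λ) = 1/5.60 = 0.17857
Wq = W - 1/μ = 0.17857 - 0.094340 = 0.08423
Lq = λWq = 5.0 × 0.08423 = 0.4212 ✔ (matches Method 1)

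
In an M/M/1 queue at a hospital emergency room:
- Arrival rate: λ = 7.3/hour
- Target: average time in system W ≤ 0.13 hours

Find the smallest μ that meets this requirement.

For M/M/1: W = 1/(μ-λ)
Need W ≤ 0.13, so 1/(μ-λ) ≤ 0.13
μ - λ ≥ 1/0.13 = 7.6923
μ ≥ 7.3 + 7.6923 = 14.9923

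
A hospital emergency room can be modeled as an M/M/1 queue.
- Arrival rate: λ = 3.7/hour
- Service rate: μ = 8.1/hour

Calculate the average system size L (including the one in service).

ρ = λ/μ = 3.7/8.1 = 0.4568
For M/M/1: L = λ/(μ-λ)
L = 3.7/(8.1-3.7) = 3.7/4.40
L = 0.8409 patients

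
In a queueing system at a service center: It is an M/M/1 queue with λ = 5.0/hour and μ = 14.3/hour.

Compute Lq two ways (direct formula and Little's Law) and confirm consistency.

Method 1 (direct): Lq = λ²/(μ(μ-λ)) = 25.00/(14.3 × 9.30) = 0.1880

Method 2 (Little's Law):
W = 1/(μ-λ) = 1/9.30 = 0.10753
Wq = W - 1/μ = 0.10753 - 0.069930 = 0.03760
Lq = λWq = 5.0 × 0.03760 = 0.1880 ✔ (matches Method 1)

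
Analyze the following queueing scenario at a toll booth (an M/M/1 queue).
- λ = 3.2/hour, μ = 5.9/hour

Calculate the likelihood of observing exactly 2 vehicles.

ρ = λ/μ = 3.2/5.9 = 0.5424
P(n) = (1-ρ)ρⁿ
P(2) = (1-0.5424) × 0.5424^2
P(2) = 0.4576 × 0.2942
P(2) = 0.1346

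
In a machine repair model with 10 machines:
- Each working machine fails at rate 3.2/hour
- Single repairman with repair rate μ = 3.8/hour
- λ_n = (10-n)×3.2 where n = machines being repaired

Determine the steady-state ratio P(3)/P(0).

P(3)/P(0) = ∏_{i=0}^{3-1} λ_i/μ_{i+1}
= (10-0)×3.2/3.8 × (10-1)×3.2/3.8 × (10-2)×3.2/3.8
= 429.9636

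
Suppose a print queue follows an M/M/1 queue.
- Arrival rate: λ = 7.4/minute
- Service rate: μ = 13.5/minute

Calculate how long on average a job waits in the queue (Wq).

First, compute utilization: ρ = λ/μ = 7.4/13.5 = 0.5481
For M/M/1: Wq = λ/(μ(μ-λ))
Wq = 7.4/(13.5 × (13.5-7.4))
Wq = 7.4/(13.5 × 6.10)
Wq = 0.08986 minutes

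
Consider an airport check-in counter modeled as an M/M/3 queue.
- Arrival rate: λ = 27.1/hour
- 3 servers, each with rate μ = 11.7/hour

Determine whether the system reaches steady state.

Stability requires ρ = λ/(cμ) < 1
ρ = 27.1/(3 × 11.7) = 27.1/35.10 = 0.7721
Since 0.7721 < 1, the system is STABLE.
The servers are busy 77.21% of the time.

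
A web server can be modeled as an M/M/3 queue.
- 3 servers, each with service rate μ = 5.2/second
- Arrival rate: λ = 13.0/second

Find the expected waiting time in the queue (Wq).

Traffic intensity: ρ = λ/(cμ) = 13.0/(3×5.2) = 0.8333
Since ρ = 0.8333 < 1, system is stable.
Offered load a = λ/μ = cρ = 13.0/5.2 = 2.5000
P₀ = [ Σₙ₌₀^2 aⁿ/n! + a^3/(3!(1-ρ)) ]⁻¹
Σ = a^0/0! + a^1/1! + a^2/2! = 1.0000 + 2.5000 + 3.1250 = 6.6250
a^3/(3!(1-ρ)) = 15.6250/(6 × 0.166667) = 15.6250
P₀ = 1/(6.6250 + 15.6250) = 0.04494
Lq = P₀·a^3·ρ / (3!(1-ρ)²) = 0.044944 × 15.6250 × 0.83333 / (6 × 0.027778) = 3.5112
Wq = Lq/λ = 3.5112/13.0 = 0.2701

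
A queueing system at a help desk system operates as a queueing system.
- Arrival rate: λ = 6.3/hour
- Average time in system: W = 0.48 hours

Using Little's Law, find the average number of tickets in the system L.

Little's Law: L = λW
L = 6.3 × 0.48 = 3.0240 tickets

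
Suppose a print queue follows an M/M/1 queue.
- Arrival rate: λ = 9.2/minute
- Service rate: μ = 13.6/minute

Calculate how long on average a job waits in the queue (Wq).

First, compute utilization: ρ = λ/μ = 9.2/13.6 = 0.6765
For M/M/1: Wq = λ/(μ(μ-λ))
Wq = 9.2/(13.6 × (13.6-9.2))
Wq = 9.2/(13.6 × 4.40)
Wq = 0.1537 minutes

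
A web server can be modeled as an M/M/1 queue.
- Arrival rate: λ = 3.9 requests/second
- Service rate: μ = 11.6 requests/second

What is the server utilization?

Server utilization: ρ = λ/μ
ρ = 3.9/11.6 = 0.3362
The server is busy 33.62% of the time.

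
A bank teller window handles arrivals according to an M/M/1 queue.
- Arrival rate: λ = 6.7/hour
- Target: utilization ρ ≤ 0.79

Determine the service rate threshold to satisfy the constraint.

ρ = λ/μ, so μ = λ/ρ
μ ≥ 6.7/0.79 = 8.4810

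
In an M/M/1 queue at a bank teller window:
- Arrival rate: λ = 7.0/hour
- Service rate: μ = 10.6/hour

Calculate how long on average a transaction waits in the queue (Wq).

First, compute utilization: ρ = λ/μ = 7.0/10.6 = 0.6604
For M/M/1: Wq = λ/(μ(μ-λ))
Wq = 7.0/(10.6 × (10.6-7.0))
Wq = 7.0/(10.6 × 3.60)
Wq = 0.1834 hours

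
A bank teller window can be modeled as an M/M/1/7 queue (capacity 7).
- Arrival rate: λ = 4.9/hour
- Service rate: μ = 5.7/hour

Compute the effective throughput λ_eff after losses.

ρ = λ/μ = 4.9/5.7 = 0.859649
P₀ = (1-ρ)/(1-ρ^(K+1)) = (1-0.859649)/(1-0.859649^8) = 0.14035/0.70176 = 0.2000
P_K = P₀×ρ^K = 0.20000 × 0.859649^7 = 0.20000 × 0.34694 = 0.06939
λ_eff = λ(1-P_K) = 4.9 × (1 - 0.06939) = 4.9 × 0.93061 = 4.5600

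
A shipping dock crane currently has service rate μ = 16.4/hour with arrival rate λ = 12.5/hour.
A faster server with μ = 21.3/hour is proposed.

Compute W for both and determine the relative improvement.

System 1: ρ₁ = 12.5/16.4 = 0.7622, W₁ = 1/(16.4-12.5) = 0.25641
System 2: ρ₂ = 12.5/21.3 = 0.5869, W₂ = 1/(21.3-12.5) = 0.11364
Improvement: (W₁-W₂)/W₁ = (0.25641-0.11364)/0.25641 = 55.68%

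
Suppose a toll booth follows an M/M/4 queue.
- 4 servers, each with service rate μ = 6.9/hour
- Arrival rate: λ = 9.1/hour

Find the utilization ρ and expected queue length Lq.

Traffic intensity: ρ = λ/(cμ) = 9.1/(4×6.9) = 0.3297
Since ρ = 0.3297 < 1, system is stable.
Offered load a = λ/μ = cρ = 9.1/6.9 = 1.3188
P₀ = [ Σₙ₌₀^3 aⁿ/n! + a^4/(4!(1-ρ)) ]⁻¹
Σ = a^0/0! + a^1/1! + a^2/2! + a^3/3! = 1.0000 + 1.3188 + 0.8697 + 0.3823 = 3.5708
a^4/(4!(1-ρ)) = 3.0253/(24 × 0.6703) = 0.1881
P₀ = 1/(3.5708 + 0.1881) = 0.2660
Lq = P₀·a^4·ρ / (4!(1-ρ)²) = 0.26604 × 3.0253 × 0.32971 / (24 × 0.44929) = 0.02461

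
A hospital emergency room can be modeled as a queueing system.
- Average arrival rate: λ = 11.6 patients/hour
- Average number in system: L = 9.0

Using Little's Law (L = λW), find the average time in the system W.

Little's Law: L = λW, so W = L/λ
W = 9.0/11.6 = 0.7759 hours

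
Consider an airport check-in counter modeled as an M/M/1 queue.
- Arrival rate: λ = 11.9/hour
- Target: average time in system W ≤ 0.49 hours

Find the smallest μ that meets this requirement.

For M/M/1: W = 1/(μ-λ)
Need W ≤ 0.49, so 1/(μ-λ) ≤ 0.49
μ - λ ≥ 1/0.49 = 2.0408
μ ≥ 11.9 + 2.0408 = 13.9408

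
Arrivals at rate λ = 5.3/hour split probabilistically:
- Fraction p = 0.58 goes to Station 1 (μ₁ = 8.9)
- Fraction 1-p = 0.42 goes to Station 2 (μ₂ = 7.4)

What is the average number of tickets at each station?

Effective rates: λ₁ = 5.3×0.58 = 3.074, λ₂ = 5.3×0.42 = 2.226
Station 1: ρ₁ = 3.074/8.9 = 0.34539, L₁ = ρ₁/(1-ρ₁) = 0.34539/(1-0.34539) = 0.5276
Station 2: ρ₂ = 2.226/7.4 = 0.3008, L₂ = ρ₂/(1-ρ₂) = 0.3008/(1-0.3008) = 0.4302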